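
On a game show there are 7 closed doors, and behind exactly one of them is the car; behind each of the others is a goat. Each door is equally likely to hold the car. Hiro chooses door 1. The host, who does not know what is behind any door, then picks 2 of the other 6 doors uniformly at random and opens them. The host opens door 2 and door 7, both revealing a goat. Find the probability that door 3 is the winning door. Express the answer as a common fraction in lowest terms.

Because the host chose which doors to open without knowing where the car is, the choice is independent of the prize location. Learning that none of the 2 opened doors holds the car simply rules out those 2 locations and leaves the remaining 5 doors still equally likely by symmetry.
So P(the car behind door 3) = 1/5.

1/5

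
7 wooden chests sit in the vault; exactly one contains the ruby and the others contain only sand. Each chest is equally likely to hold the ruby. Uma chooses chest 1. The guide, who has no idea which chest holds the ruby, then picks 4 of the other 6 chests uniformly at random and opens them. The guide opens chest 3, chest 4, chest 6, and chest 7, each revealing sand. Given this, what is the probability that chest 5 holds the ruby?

1/3

Because the guide chose which chests to open without knowing where the ruby is, the choice is independent of the prize location. Learning that none of the 4 opened chests holds the ruby simply rules out those 4 locations and leaves the remaining 3 chests still equally likely by symmetry.
So P(the ruby in chest 5) = 1/3.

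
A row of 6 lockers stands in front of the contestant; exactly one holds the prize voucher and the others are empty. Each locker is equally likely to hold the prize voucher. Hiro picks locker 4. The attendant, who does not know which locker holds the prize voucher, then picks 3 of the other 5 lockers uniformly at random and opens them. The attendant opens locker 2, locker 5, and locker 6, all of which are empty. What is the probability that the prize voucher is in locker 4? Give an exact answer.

1/3

Consider each possible location of the prize voucher in turn.
If it is in any of lockers 1, 3, and 4 (prior 1/6 each): the attendant picks exactly this set with probability 1/10 regardless, and none is the prize; weight (1/6)·(1/10) = 1/60 each.
If it is in any of lockers 2, 5, and 6 (prior 1/6 each): that locker was opened and seen not to hold the prize — ruled out; weight (1/6)·0 = 0 each.
The weights sum to 1/20.
So P(the prize voucher in locker 4 | the attendant opened locker 2, locker 5, and locker 6) = (1/60) / (1/20) = 1/3.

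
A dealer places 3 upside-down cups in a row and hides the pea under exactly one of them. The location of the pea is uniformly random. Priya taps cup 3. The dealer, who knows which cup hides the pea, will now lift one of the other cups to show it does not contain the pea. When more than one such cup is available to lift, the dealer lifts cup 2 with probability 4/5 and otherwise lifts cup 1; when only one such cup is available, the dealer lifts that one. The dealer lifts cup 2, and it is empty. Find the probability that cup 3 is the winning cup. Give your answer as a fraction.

Condition on the true location of the pea.
If it is under cup 1 (prior 1/3): only cup 2 is available, probability 1; weight (1/3)·1 = 1/3.
If it is under cup 2 (prior 1/3): the dealer opened cup 2, so this case is ruled out; weight (1/3)·0 = 0.
If it is under cup 3 (prior 1/3): cup 2 is available, opened with probability 4/5; weight (1/3)·(4/5) = 4/15.
The weights sum to 3/5.
So P(the pea under cup 3 | the dealer opened cup 2) = (4/15) / (3/5) = 4/9.

4/9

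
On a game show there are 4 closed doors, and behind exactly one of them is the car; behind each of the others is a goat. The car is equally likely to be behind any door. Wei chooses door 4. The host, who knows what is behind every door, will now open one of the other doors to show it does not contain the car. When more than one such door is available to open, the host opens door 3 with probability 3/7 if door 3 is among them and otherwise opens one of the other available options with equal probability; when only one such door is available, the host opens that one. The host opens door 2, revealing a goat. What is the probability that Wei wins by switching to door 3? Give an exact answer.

Condition on the true location of the car.
If it is behind door 1 (prior 1/4): door 3 is available but not opened, probability 4/7; weight (1/4)·(4/7) = 1/7.
If it is behind door 2 (prior 1/4): the host opened door 2, so this case is ruled out; weight (1/4)·0 = 0.
If it is behind door 3 (prior 1/4): door 3 holds the prize so is unavailable; the host chooses uniformly among the 2 others, probability 1/2; weight (1/4)·(1/2) = 1/8.
If it is behind door 4 (prior 1/4): door 3 is available but not opened; door 2 gets probability (1 − 3/7)/2 = 2/7; weight (1/4)·(2/7) = 1/14.
The weights sum to 19/56.
So P(the car behind door 3 | the host opened door 2) = (1/8) / (19/56) = 7/19.

7/19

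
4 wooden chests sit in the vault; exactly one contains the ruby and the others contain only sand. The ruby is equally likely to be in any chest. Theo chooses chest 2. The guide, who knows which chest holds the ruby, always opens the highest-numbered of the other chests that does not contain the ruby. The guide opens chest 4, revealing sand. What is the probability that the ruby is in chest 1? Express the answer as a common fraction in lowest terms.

1/3

Apply Bayes' rule, conditioning on where the ruby actually is.
If it is in any of chests 1, 2, and 3 (prior 1/4 each): chest 4 is the highest-numbered option available, probability 1; weight (1/4)·1 = 1/4 each.
If it is in chest 4 (prior 1/4): the guide opened chest 4, so this case is ruled out; weight (1/4)·0 = 0.
The weights sum to 3/4.
So P(the ruby in chest 1 | the guide opened chest 4) = (1/4) / (3/4) = 1/3.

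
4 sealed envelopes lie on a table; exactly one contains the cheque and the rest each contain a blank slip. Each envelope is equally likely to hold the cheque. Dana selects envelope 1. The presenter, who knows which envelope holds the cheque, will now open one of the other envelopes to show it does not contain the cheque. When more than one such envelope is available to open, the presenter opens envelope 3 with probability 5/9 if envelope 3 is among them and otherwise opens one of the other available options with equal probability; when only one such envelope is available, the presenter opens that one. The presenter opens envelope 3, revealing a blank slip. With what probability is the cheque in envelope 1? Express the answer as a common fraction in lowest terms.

1/3

Condition on the true location of the cheque.
If it is in any of envelopes 1, 2, and 4 (prior 1/4 each): envelope 3 is available, opened with probability 5/9; weight (1/4)·(5/9) = 5/36 each.
If it is in envelope 3 (prior 1/4): the presenter opened envelope 3, so this case is ruled out; weight (1/4)·0 = 0.
The weights sum to 5/12.
So P(the cheque in envelope 1 | the presenter opened envelope 3) = (5/36) / (5/12) = 1/3.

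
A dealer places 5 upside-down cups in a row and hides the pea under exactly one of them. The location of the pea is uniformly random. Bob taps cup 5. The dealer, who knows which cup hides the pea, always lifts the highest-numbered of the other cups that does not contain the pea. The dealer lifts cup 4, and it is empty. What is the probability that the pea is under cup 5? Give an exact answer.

1/4

Consider each possible location of the pea in turn.
If it is under any of cups 1, 2, 3, and 5 (prior 1/5 each): cup 4 is the highest-numbered option available, probability 1; weight (1/5)·1 = 1/5 each.
If it is under cup 4 (prior 1/5): the dealer opened cup 4, so this case is ruled out; weight (1/5)·0 = 0.
The weights sum to 4/5.
So P(the pea under cup 5 | the dealer opened cup 4) = (1/5) / (4/5) = 1/4.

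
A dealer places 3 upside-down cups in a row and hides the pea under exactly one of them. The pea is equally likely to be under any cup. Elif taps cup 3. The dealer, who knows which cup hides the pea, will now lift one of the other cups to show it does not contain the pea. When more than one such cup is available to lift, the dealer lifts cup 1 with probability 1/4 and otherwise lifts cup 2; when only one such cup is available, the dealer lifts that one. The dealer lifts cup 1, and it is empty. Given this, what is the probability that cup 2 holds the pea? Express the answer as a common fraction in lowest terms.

Apply Bayes' rule, conditioning on where the pea actually is.
If it is under cup 1 (prior 1/3): the dealer opened cup 1, so this case is ruled out; weight (1/3)·0 = 0.
If it is under cup 2 (prior 1/3): only cup 1 is available, probability 1; weight (1/3)·1 = 1/3.
If it is under cup 3 (prior 1/3): cup 1 is available, opened with probability 1/4; weight (1/3)·(1/4) = 1/12.
The weights sum to 5/12.
So P(the pea under cup 2 | the dealer opened cup 1) = (1/3) / (5/12) = 4/5.

4/5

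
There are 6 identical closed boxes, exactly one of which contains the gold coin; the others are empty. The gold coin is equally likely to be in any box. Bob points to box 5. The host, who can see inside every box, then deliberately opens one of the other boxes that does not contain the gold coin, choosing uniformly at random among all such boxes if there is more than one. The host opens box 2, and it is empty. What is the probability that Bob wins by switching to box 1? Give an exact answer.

5/24

Consider each possible location of the gold coin in turn.
If it is in any of boxes 1, 3, 4, and 6 (prior 1/6 each): the host has 4 equally likely choices, so probability 1/4; weight (1/6)·(1/4) = 1/24 each.
If it is in box 2 (prior 1/6): the host opened box 2, so this case is ruled out; weight (1/6)·0 = 0.
If it is in box 5 (prior 1/6): the host has 5 equally likely choices, so probability 1/5; weight (1/6)·(1/5) = 1/30.
The weights sum to 1/5.
So P(the gold coin in box 1 | the host opened box 2) = (1/24) / (1/5) = 5/24.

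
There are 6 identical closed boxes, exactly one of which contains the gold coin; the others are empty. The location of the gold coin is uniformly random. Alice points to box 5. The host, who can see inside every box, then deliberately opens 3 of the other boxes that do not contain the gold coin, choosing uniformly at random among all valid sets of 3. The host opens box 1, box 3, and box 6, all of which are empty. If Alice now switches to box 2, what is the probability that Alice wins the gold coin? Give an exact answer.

Condition on the true location of the gold coin.
If it is in any of boxes 1, 3, and 6 (prior 1/6 each): that box was opened and seen not to hold the prize — ruled out; weight (1/6)·0 = 0 each.
If it is in either of boxes 2 and 4 (prior 1/6 each): the host has 4 equally likely choices, so probability 1/4; weight (1/6)·(1/4) = 1/24 each.
If it is in box 5 (prior 1/6): the host has 10 equally likely choices, so probability 1/10; weight (1/6)·(1/10) = 1/60.
The weights sum to 1/10.
So P(the gold coin in box 2 | the host opened box 1, box 3, and box 6) = (1/24) / (1/10) = 5/12.

5/12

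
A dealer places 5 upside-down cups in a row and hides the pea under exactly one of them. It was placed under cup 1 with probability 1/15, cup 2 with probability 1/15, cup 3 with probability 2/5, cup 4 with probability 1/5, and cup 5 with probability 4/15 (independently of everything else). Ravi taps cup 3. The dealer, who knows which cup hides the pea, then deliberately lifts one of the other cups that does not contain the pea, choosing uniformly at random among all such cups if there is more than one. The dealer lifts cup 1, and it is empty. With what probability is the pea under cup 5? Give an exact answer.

8/25

Apply Bayes' rule, conditioning on where the pea actually is.
If it is under cup 1 (prior 1/15): the dealer opened cup 1, so this case is ruled out; weight (1/15)·0 = 0.
If it is under cup 2 (prior 1/15): the dealer has 3 equally likely choices, so probability 1/3; weight (1/15)·(1/3) = 1/45.
If it is under cup 3 (prior 2/5): the dealer has 4 equally likely choices, so probability 1/4; weight (2/5)·(1/4) = 1/10.
If it is under cup 4 (prior 1/5): the dealer has 3 equally likely choices, so probability 1/3; weight (1/5)·(1/3) = 1/15.
If it is under cup 5 (prior 4/15): the dealer has 3 equally likely choices, so probability 1/3; weight (4/15)·(1/3) = 4/45.
The weights sum to 5/18.
So P(the pea under cup 5 | the dealer opened cup 1) = (4/45) / (5/18) = 8/25.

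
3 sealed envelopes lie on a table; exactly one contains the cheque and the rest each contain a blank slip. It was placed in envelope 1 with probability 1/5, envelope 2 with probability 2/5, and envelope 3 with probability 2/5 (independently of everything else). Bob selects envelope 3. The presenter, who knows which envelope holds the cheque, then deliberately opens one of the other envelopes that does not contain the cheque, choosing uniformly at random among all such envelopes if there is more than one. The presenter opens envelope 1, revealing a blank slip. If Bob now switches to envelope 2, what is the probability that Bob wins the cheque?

Consider each possible location of the cheque in turn.
If it is in envelope 1 (prior 1/5): the presenter opened envelope 1, so this case is ruled out; weight (1/5)·0 = 0.
If it is in envelope 2 (prior 2/5): the presenter has no choice, probability 1; weight (2/5)·1 = 2/5.
If it is in envelope 3 (prior 2/5): the presenter has 2 equally likely choices, so probability 1/2; weight (2/5)·(1/2) = 1/5.
The weights sum to 3/5.
So P(the cheque in envelope 2 | the presenter opened envelope 1) = (2/5) / (3/5) = 2/3.

2/3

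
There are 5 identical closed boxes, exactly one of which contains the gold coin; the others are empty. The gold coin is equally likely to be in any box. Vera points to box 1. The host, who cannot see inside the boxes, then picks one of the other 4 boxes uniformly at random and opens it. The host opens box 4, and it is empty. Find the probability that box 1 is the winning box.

1/4

Apply Bayes' rule, conditioning on where the gold coin actually is.
If it is in any of boxes 1, 2, 3, and 5 (prior 1/5 each): the host picks box 4 with probability 1/4 regardless, and it is not the prize; weight (1/5)·(1/4) = 1/20 each.
If it is in box 4 (prior 1/5): the host opened box 4, so this case is ruled out; weight (1/5)·0 = 0.
The weights sum to 1/5.
So P(the gold coin in box 1 | the host opened box 4) = (1/20) / (1/5) = 1/4.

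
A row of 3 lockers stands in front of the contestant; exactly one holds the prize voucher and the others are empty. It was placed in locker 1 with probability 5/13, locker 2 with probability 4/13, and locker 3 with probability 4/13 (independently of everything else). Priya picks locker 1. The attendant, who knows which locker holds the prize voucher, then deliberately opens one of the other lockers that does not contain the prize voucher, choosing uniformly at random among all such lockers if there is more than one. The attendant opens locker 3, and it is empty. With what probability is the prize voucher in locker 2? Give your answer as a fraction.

Consider each possible location of the prize voucher in turn.
If it is in locker 1 (prior 5/13): the attendant has 2 equally likely choices, so probability 1/2; weight (5/13)·(1/2) = 5/26.
If it is in locker 2 (prior 4/13): the attendant has no choice, probability 1; weight (4/13)·1 = 4/13.
If it is in locker 3 (prior 4/13): the attendant opened locker 3, so this case is ruled out; weight (4/13)·0 = 0.
The weights sum to 1/2.
So P(the prize voucher in locker 2 | the attendant opened locker 3) = (4/13) / (1/2) = 8/13.

8/13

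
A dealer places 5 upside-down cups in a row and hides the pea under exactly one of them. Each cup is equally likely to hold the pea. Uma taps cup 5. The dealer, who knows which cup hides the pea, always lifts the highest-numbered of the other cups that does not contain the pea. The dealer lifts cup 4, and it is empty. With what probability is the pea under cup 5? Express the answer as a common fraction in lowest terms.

1/4

Apply Bayes' rule, conditioning on where the pea actually is.
If it is under any of cups 1, 2, 3, and 5 (prior 1/5 each): cup 4 is the highest-numbered option available, probability 1; weight (1/5)·1 = 1/5 each.
If it is under cup 4 (prior 1/5): the dealer opened cup 4, so this case is ruled out; weight (1/5)·0 = 0.
The weights sum to 4/5.
So P(the pea under cup 5 | the dealer opened cup 4) = (1/5) / (4/5) = 1/4.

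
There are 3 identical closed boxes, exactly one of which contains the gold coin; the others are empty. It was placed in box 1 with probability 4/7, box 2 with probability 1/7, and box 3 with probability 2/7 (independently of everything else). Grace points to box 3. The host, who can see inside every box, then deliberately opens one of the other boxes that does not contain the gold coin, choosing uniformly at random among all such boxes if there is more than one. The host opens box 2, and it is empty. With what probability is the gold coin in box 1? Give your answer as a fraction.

4/5

Consider each possible location of the gold coin in turn.
If it is in box 1 (prior 4/7): the host has no choice, probability 1; weight (4/7)·1 = 4/7.
If it is in box 2 (prior 1/7): the host opened box 2, so this case is ruled out; weight (1/7)·0 = 0.
If it is in box 3 (prior 2/7): the host has 2 equally likely choices, so probability 1/2; weight (2/7)·(1/2) = 1/7.
The weights sum to 5/7.
So P(the gold coin in box 1 | the host opened box 2) = (4/7) / (5/7) = 4/5.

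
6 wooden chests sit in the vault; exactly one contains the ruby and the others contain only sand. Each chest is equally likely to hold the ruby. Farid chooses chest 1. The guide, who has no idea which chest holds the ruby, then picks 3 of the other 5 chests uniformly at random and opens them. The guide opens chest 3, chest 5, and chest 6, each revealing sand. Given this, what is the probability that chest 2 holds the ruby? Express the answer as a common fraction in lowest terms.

Consider each possible location of the ruby in turn.
If it is in any of chests 1, 2, and 4 (prior 1/6 each): the guide picks exactly this set with probability 1/10 regardless, and none is the prize; weight (1/6)·(1/10) = 1/60 each.
If it is in any of chests 3, 5, and 6 (prior 1/6 each): that chest was opened and seen not to hold the prize — ruled out; weight (1/6)·0 = 0 each.
The weights sum to 1/20.
So P(the ruby in chest 2 | the guide opened chest 3, chest 5, and chest 6) = (1/60) / (1/20) = 1/3.

1/3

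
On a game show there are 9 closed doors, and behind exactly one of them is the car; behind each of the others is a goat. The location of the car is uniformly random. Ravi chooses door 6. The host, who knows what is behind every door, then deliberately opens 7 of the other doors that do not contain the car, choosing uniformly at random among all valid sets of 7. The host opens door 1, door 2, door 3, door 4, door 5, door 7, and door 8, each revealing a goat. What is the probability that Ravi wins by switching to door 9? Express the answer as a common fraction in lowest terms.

Condition on the true location of the car.
If it is behind any of doors 1, 2, 3, 4, 5, 7, and 8 (prior 1/9 each): that door was opened and seen not to hold the prize — ruled out; weight (1/9)·0 = 0 each.
If it is behind door 6 (prior 1/9): the host has 8 equally likely choices, so probability 1/8; weight (1/9)·(1/8) = 1/72.
If it is behind door 9 (prior 1/9): the host has no choice, probability 1; weight (1/9)·1 = 1/9.
The weights sum to 1/8.
So P(the car behind door 9 | the host opened door 1, door 2, door 3, door 4, door 5, door 7, and door 8) = (1/9) / (1/8) = 8/9.

8/9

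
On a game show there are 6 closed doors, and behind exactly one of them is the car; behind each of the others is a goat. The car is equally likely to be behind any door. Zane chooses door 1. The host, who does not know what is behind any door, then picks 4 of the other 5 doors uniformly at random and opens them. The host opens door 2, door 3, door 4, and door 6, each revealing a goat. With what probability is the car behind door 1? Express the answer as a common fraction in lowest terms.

Condition on the true location of the car.
If it is behind either of doors 1 and 5 (prior 1/6 each): the host picks exactly this set with probability 1/5 regardless, and none is the prize; weight (1/6)·(1/5) = 1/30 each.
If it is behind any of doors 2, 3, 4, and 6 (prior 1/6 each): that door was opened and seen not to hold the prize — ruled out; weight (1/6)·0 = 0 each.
The weights sum to 1/15.
So P(the car behind door 1 | the host opened door 2, door 3, door 4, and door 6) = (1/30) / (1/15) = 1/2.

1/2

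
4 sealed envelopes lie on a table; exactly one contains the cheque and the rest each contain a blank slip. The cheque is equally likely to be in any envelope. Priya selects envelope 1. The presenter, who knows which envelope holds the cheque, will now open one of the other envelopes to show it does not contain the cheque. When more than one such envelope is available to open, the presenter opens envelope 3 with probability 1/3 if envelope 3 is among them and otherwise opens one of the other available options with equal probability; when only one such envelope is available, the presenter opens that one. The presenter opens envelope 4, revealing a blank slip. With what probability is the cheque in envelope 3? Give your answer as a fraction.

Condition on the true location of the cheque.
If it is in envelope 1 (prior 1/4): envelope 3 is available but not opened; envelope 4 gets probability (1 − 1/3)/2 = 1/3; weight (1/4)·(1/3) = 1/12.
If it is in envelope 2 (prior 1/4): envelope 3 is available but not opened, probability 2/3; weight (1/4)·(2/3) = 1/6.
If it is in envelope 3 (prior 1/4): envelope 3 holds the prize so is unavailable; the presenter chooses uniformly among the 2 others, probability 1/2; weight (1/4)·(1/2) = 1/8.
If it is in envelope 4 (prior 1/4): the presenter opened envelope 4, so this case is ruled out; weight (1/4)·0 = 0.
The weights sum to 3/8.
So P(the cheque in envelope 3 | the presenter opened envelope 4) = (1/8) / (3/8) = 1/3.

1/3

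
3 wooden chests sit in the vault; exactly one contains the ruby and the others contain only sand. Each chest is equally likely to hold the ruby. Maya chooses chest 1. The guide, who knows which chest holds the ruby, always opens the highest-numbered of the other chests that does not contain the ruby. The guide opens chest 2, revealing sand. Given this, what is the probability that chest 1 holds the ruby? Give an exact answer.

Consider each possible location of the ruby in turn.
If it is in chest 1 (prior 1/3): the guide would have opened chest 3 instead, probability 0; weight (1/3)·0 = 0.
If it is in chest 2 (prior 1/3): the guide opened chest 2, so this case is ruled out; weight (1/3)·0 = 0.
If it is in chest 3 (prior 1/3): chest 2 is the highest-numbered option available, probability 1; weight (1/3)·1 = 1/3.
The weights sum to 1/3.
So P(the ruby in chest 1 | the guide opened chest 2) = 0 / (1/3) = 0.

0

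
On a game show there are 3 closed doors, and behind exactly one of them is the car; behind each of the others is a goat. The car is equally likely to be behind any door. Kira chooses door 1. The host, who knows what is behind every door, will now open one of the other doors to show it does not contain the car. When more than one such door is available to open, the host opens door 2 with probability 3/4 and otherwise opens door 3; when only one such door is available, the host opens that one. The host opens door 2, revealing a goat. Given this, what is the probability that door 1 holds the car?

Apply Bayes' rule, conditioning on where the car actually is.
If it is behind door 1 (prior 1/3): door 2 is available, opened with probability 3/4; weight (1/3)·(3/4) = 1/4.
If it is behind door 2 (prior 1/3): the host opened door 2, so this case is ruled out; weight (1/3)·0 = 0.
If it is behind door 3 (prior 1/3): only door 2 is available, probability 1; weight (1/3)·1 = 1/3.
The weights sum to 7/12.
So P(the car behind door 1 | the host opened door 2) = (1/4) / (7/12) = 3/7.

3/7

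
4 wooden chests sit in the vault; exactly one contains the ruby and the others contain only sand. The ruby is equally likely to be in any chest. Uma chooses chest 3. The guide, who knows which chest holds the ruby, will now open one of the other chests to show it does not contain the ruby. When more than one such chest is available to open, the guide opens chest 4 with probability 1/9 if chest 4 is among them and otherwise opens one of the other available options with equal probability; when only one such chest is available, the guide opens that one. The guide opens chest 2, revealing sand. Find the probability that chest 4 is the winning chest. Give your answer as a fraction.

Condition on the true location of the ruby.
If it is in chest 1 (prior 1/4): chest 4 is available but not opened, probability 8/9; weight (1/4)·(8/9) = 2/9.
If it is in chest 2 (prior 1/4): the guide opened chest 2, so this case is ruled out; weight (1/4)·0 = 0.
If it is in chest 3 (prior 1/4): chest 4 is available but not opened; chest 2 gets probability (1 − 1/9)/2 = 4/9; weight (1/4)·(4/9) = 1/9.
If it is in chest 4 (prior 1/4): chest 4 holds the prize so is unavailable; the guide chooses uniformly among the 2 others, probability 1/2; weight (1/4)·(1/2) = 1/8.
The weights sum to 11/24.
So P(the ruby in chest 4 | the guide opened chest 2) = (1/8) / (11/24) = 3/11.

3/11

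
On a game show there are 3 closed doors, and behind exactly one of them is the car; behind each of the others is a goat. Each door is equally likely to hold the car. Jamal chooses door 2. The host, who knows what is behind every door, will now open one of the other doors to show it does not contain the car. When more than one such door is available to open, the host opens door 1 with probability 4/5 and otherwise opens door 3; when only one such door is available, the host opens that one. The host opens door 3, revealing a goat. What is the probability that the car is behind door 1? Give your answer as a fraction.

Condition on the true location of the car.
If it is behind door 1 (prior 1/3): only door 3 is available, probability 1; weight (1/3)·1 = 1/3.
If it is behind door 2 (prior 1/3): door 1 is available but not opened, probability 1/5; weight (1/3)·(1/5) = 1/15.
If it is behind door 3 (prior 1/3): the host opened door 3, so this case is ruled out; weight (1/3)·0 = 0.
The weights sum to 2/5.
So P(the car behind door 1 | the host opened door 3) = (1/3) / (2/5) = 5/6.

5/6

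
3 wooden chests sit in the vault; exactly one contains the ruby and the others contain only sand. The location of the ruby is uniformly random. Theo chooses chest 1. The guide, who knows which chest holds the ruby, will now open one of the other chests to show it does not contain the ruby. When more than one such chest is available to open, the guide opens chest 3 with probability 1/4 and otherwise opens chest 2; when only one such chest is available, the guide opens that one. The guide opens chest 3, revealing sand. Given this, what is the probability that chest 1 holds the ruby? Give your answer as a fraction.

1/5

Consider each possible location of the ruby in turn.
If it is in chest 1 (prior 1/3): chest 3 is available, opened with probability 1/4; weight (1/3)·(1/4) = 1/12.
If it is in chest 2 (prior 1/3): only chest 3 is available, probability 1; weight (1/3)·1 = 1/3.
If it is in chest 3 (prior 1/3): the guide opened chest 3, so this case is ruled out; weight (1/3)·0 = 0.
The weights sum to 5/12.
So P(the ruby in chest 1 | the guide opened chest 3) = (1/12) / (5/12) = 1/5.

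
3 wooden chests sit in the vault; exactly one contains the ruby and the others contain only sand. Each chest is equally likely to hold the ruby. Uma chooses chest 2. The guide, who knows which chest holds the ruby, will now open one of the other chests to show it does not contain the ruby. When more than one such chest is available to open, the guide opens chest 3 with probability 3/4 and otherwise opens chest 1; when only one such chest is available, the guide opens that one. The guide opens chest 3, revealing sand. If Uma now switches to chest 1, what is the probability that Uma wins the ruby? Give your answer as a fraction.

4/7

Condition on the true location of the ruby.
If it is in chest 1 (prior 1/3): only chest 3 is available, probability 1; weight (1/3)·1 = 1/3.
If it is in chest 2 (prior 1/3): chest 3 is available, opened with probability 3/4; weight (1/3)·(3/4) = 1/4.
If it is in chest 3 (prior 1/3): the guide opened chest 3, so this case is ruled out; weight (1/3)·0 = 0.
The weights sum to 7/12.
So P(the ruby in chest 1 | the guide opened chest 3) = (1/3) / (7/12) = 4/7.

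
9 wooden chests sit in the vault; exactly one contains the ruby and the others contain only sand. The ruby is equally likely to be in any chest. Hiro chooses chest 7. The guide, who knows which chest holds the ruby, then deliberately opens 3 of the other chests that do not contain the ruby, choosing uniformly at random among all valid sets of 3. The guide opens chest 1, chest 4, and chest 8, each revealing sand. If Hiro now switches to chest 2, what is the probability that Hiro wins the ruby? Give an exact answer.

Apply Bayes' rule, conditioning on where the ruby actually is.
If it is in any of chests 1, 4, and 8 (prior 1/9 each): that chest was opened and seen not to hold the prize — ruled out; weight (1/9)·0 = 0 each.
If it is in any of chests 2, 3, 5, 6, and 9 (prior 1/9 each): the guide has 35 equally likely choices, so probability 1/35; weight (1/9)·(1/35) = 1/315 each.
If it is in chest 7 (prior 1/9): the guide has 56 equally likely choices, so probability 1/56; weight (1/9)·(1/56) = 1/504.
The weights sum to 1/56.
So P(the ruby in chest 2 | the guide opened chest 1, chest 4, and chest 8) = (1/315) / (1/56) = 8/45.

8/45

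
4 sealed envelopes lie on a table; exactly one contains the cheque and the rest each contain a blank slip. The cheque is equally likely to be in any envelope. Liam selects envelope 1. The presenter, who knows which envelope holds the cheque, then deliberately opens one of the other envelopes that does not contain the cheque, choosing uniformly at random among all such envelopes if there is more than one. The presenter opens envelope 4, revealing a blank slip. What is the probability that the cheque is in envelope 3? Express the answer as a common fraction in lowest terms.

3/8

Apply Bayes' rule, conditioning on where the cheque actually is.
If it is in envelope 1 (prior 1/4): the presenter has 3 equally likely choices, so probability 1/3; weight (1/4)·(1/3) = 1/12.
If it is in either of envelopes 2 and 3 (prior 1/4 each): the presenter has 2 equally likely choices, so probability 1/2; weight (1/4)·(1/2) = 1/8 each.
If it is in envelope 4 (prior 1/4): the presenter opened envelope 4, so this case is ruled out; weight (1/4)·0 = 0.
The weights sum to 1/3.
So P(the cheque in envelope 3 | the presenter opened envelope 4) = (1/8) / (1/3) = 3/8.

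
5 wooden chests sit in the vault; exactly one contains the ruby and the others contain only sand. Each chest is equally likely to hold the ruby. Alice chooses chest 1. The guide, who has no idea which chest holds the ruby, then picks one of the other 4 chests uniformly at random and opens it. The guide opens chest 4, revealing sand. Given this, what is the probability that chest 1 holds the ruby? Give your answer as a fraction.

Condition on the true location of the ruby.
If it is in any of chests 1, 2, 3, and 5 (prior 1/5 each): the guide picks chest 4 with probability 1/4 regardless, and it is not the prize; weight (1/5)·(1/4) = 1/20 each.
If it is in chest 4 (prior 1/5): the guide opened chest 4, so this case is ruled out; weight (1/5)·0 = 0.
The weights sum to 1/5.
So P(the ruby in chest 1 | the guide opened chest 4) = (1/20) / (1/5) = 1/4.

1/4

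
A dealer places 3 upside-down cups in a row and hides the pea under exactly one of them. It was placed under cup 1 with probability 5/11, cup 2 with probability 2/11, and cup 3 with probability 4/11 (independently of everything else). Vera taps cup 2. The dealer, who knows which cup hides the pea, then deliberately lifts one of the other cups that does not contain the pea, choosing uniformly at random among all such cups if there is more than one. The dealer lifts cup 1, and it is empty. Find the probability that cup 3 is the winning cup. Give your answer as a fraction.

Consider each possible location of the pea in turn.
If it is under cup 1 (prior 5/11): the dealer opened cup 1, so this case is ruled out; weight (5/11)·0 = 0.
If it is under cup 2 (prior 2/11): the dealer has 2 equally likely choices, so probability 1/2; weight (2/11)·(1/2) = 1/11.
If it is under cup 3 (prior 4/11): the dealer has no choice, probability 1; weight (4/11)·1 = 4/11.
The weights sum to 5/11.
So P(the pea under cup 3 | the dealer opened cup 1) = (4/11) / (5/11) = 4/5.

4/5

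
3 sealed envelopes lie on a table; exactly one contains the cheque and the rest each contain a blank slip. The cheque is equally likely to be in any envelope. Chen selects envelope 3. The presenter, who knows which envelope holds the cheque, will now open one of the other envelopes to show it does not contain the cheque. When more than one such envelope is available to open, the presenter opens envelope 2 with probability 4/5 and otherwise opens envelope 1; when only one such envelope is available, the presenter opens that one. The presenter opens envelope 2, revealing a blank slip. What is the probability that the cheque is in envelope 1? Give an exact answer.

5/9

Consider each possible location of the cheque in turn.
If it is in envelope 1 (prior 1/3): only envelope 2 is available, probability 1; weight (1/3)·1 = 1/3.
If it is in envelope 2 (prior 1/3): the presenter opened envelope 2, so this case is ruled out; weight (1/3)·0 = 0.
If it is in envelope 3 (prior 1/3): envelope 2 is available, opened with probability 4/5; weight (1/3)·(4/5) = 4/15.
The weights sum to 3/5.
So P(the cheque in envelope 1 | the presenter opened envelope 2) = (1/3) / (3/5) = 5/9.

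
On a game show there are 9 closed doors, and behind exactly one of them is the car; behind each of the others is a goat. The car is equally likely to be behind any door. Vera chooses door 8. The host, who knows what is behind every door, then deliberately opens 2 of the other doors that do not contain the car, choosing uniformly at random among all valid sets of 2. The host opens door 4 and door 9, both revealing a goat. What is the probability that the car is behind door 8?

1/9

Consider each possible location of the car in turn.
If it is behind any of doors 1, 2, 3, 5, 6, and 7 (prior 1/9 each): the host has 21 equally likely choices, so probability 1/21; weight (1/9)·(1/21) = 1/189 each.
If it is behind either of doors 4 and 9 (prior 1/9 each): that door was opened and seen not to hold the prize — ruled out; weight (1/9)·0 = 0 each.
If it is behind door 8 (prior 1/9): the host has 28 equally likely choices, so probability 1/28; weight (1/9)·(1/28) = 1/252.
The weights sum to 1/28.
So P(the car behind door 8 | the host opened door 4 and door 9) = (1/252) / (1/28) = 1/9.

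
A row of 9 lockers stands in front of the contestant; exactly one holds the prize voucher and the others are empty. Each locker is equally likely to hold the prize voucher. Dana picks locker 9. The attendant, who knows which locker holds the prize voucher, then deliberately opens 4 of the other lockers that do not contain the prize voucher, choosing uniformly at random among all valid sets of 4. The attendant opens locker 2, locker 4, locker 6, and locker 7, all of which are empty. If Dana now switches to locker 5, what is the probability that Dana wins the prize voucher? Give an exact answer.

2/9

Consider each possible location of the prize voucher in turn.
If it is in any of lockers 1, 3, 5, and 8 (prior 1/9 each): the attendant has 35 equally likely choices, so probability 1/35; weight (1/9)·(1/35) = 1/315 each.
If it is in any of lockers 2, 4, 6, and 7 (prior 1/9 each): that locker was opened and seen not to hold the prize — ruled out; weight (1/9)·0 = 0 each.
If it is in locker 9 (prior 1/9): the attendant has 70 equally likely choices, so probability 1/70; weight (1/9)·(1/70) = 1/630.
The weights sum to 1/70.
So P(the prize voucher in locker 5 | the attendant opened locker 2, locker 4, locker 6, and locker 7) = (1/315) / (1/70) = 2/9.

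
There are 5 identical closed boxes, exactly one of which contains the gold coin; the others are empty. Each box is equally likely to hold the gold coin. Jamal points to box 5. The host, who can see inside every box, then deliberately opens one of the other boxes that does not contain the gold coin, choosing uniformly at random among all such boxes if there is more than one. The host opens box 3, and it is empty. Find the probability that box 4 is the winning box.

Consider each possible location of the gold coin in turn.
If it is in any of boxes 1, 2, and 4 (prior 1/5 each): the host has 3 equally likely choices, so probability 1/3; weight (1/5)·(1/3) = 1/15 each.
If it is in box 3 (prior 1/5): the host opened box 3, so this case is ruled out; weight (1/5)·0 = 0.
If it is in box 5 (prior 1/5): the host has 4 equally likely choices, so probability 1/4; weight (1/5)·(1/4) = 1/20.
The weights sum to 1/4.
So P(the gold coin in box 4 | the host opened box 3) = (1/15) / (1/4) = 4/15.

4/15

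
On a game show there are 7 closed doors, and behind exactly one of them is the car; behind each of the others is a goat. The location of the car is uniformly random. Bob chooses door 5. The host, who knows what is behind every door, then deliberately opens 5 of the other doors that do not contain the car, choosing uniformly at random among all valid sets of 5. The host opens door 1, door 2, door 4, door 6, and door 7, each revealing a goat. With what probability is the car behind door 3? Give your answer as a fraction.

6/7

Condition on the true location of the car.
If it is behind any of doors 1, 2, 4, 6, and 7 (prior 1/7 each): that door was opened and seen not to hold the prize — ruled out; weight (1/7)·0 = 0 each.
If it is behind door 3 (prior 1/7): the host has no choice, probability 1; weight (1/7)·1 = 1/7.
If it is behind door 5 (prior 1/7): the host has 6 equally likely choices, so probability 1/6; weight (1/7)·(1/6) = 1/42.
The weights sum to 1/6.
So P(the car behind door 3 | the host opened door 1, door 2, door 4, door 6, and door 7) = (1/7) / (1/6) = 6/7.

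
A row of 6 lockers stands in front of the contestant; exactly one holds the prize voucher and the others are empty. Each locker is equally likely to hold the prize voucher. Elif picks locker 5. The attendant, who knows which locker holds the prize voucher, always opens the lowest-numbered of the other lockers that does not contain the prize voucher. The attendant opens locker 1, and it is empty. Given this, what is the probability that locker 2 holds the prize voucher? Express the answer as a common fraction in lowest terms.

1/5

Condition on the true location of the prize voucher.
If it is in locker 1 (prior 1/6): the attendant opened locker 1, so this case is ruled out; weight (1/6)·0 = 0.
If it is in any of lockers 2, 3, 4, 5, and 6 (prior 1/6 each): locker 1 is the lowest-numbered option available, probability 1; weight (1/6)·1 = 1/6 each.
The weights sum to 5/6.
So P(the prize voucher in locker 2 | the attendant opened locker 1) = (1/6) / (5/6) = 1/5.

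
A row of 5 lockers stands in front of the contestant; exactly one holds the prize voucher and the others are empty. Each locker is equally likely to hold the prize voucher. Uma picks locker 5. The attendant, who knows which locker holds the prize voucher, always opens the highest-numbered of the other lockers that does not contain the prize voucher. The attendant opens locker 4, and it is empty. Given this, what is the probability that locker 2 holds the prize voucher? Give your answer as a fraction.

1/4

Consider each possible location of the prize voucher in turn.
If it is in any of lockers 1, 2, 3, and 5 (prior 1/5 each): locker 4 is the highest-numbered option available, probability 1; weight (1/5)·1 = 1/5 each.
If it is in locker 4 (prior 1/5): the attendant opened locker 4, so this case is ruled out; weight (1/5)·0 = 0.
The weights sum to 4/5.
So P(the prize voucher in locker 2 | the attendant opened locker 4) = (1/5) / (4/5) = 1/4.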